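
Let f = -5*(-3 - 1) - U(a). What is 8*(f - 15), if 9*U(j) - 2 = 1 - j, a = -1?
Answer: 328/9 ≈ 36.444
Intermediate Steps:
U(j) = 1/3 - j/9 (U(j) = 2/9 + (1 - j)/9 = 2/9 + (1/9 - j/9) = 1/3 - j/9)
f = 176/9 (f = -5*(-3 - 1) - (1/3 - 1/9*(-1)) = -5*(-4) - (1/3 + 1/9) = 20 - 1*4/9 = 20 - 4/9 = 176/9 ≈ 19.556)
8*(f - 15) = 8*(176/9 - 15) = 8*(41/9) = 328/9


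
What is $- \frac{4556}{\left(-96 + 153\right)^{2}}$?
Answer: $- \frac{4556}{3249} \approx -1.4023$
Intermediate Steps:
$- \frac{4556}{\left(-96 + 153\right)^{2}} = - \frac{4556}{57^{2}} = - \frac{4556}{3249}$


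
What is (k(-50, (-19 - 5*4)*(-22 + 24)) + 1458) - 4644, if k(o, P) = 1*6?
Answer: -3180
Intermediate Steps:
k(o, P) = 6
(k(-50, (-19 - 5*4)*(-22 + 24)) + 1458) - 4644 = (6 + 1458) - 4644 = 1464 - 4644 = -3180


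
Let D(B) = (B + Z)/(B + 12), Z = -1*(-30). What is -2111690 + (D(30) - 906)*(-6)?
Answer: -14743838/7 ≈ -2.1063e+6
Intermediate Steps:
Z = 30
D(B) = (30 + B)/(12 + B) (D(B) = (B + 30)/(B + 12) = (30 + B)/(12 + B))
-2111690 + (D(30) - 906)*(-6) = -2111690 + ((30 + 30)/(12 + 30) - 906)*(-6) = -2111690 + (60/42 - 906)*(-6) = -2111690 + ((1/42)*60 - 906)*(-6) = -2111690 + (10/7 - 906)*(-6) = -2111690 - 6332/7*(-6) = -2111690 + 37992/7 = -14743838/7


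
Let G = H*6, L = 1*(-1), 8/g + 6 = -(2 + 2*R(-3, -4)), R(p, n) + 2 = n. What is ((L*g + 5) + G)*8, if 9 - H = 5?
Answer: 216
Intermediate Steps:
H = 4 (H = 9 - 1*5 = 9 - 5 = 4)
R(p, n) = -2 + n
g = 2 (g = 8/(-6 - 2/(1/((-2 - 4) + 1))) = 8/(-6 - 2/(1/(-6 + 1))) = 8/(-6 - 2/(1/(-5))) = 8/(-6 - 2/(-1/5)) = 8/(-6 - 2*(-5)) = 8/(-6 + 10) = 8/4 = 8*(1/4) = 2)
L = -1
G = 24 (G = 4*6 = 24)
((L*g + 5) + G)*8 = ((-1*2 + 5) + 24)*8 = ((-2 + 5) + 24)*8 = (3 + 24)*8 = 27*8 = 216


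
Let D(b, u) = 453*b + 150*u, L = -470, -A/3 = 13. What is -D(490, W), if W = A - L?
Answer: -286620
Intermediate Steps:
A = -39 (A = -3*13 = -39)
W = 431 (W = -39 - 1*(-470) = -39 + 470 = 431)
D(b, u) = 150*u + 453*b
-D(490, W) = -(150*431 + 453*490) = -(64650 + 221970) = -1*286620 = -286620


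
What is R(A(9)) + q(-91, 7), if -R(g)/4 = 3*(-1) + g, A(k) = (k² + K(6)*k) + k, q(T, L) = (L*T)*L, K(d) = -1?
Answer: -4771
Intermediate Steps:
q(T, L) = T*L²
A(k) = k² (A(k) = (k² - k) + k = k²)
R(g) = 12 - 4*g (R(g) = -4*(3*(-1) + g) = -4*(-3 + g) = 12 - 4*g)
R(A(9)) + q(-91, 7) = (12 - 4*9²) - 91*7² = (12 - 4*81) - 91*49 = (12 - 324) - 4459 = -312 - 4459 = -4771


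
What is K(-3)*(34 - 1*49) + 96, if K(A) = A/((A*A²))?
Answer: 283/3 ≈ 94.333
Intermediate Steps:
K(A) = A⁻² (K(A) = A/(A³) = A/A³ = A⁻²)
K(-3)*(34 - 1*49) + 96 = (34 - 1*49)/(-3)² + 96 = (34 - 49)/9 + 96 = (⅑)*(-15) + 96 = -5/3 + 96 = 283/3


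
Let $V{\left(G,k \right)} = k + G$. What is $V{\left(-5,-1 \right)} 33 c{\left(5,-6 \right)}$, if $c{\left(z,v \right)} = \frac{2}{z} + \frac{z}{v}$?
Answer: $\frac{429}{5} \approx 85.8$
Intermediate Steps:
$V{\left(G,k \right)} = G + k$
$V{\left(-5,-1 \right)} 33 c{\left(5,-6 \right)} = \left(-5 - 1\right) 33 \left(\frac{2}{5} + \frac{5}{-6}\right) = \left(-6\right) 33 \left(2 \cdot \frac{1}{5} + 5 \left(- \frac{1}{6}\right)\right) = - 198 \left(\frac{2}{5} - \frac{5}{6}\right) = \left(-198\right) \left(- \frac{13}{30}\right) = \frac{429}{5}$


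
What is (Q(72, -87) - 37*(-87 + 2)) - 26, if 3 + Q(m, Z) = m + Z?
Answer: 3101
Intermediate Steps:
Q(m, Z) = -3 + Z + m (Q(m, Z) = -3 + (m + Z) = -3 + (Z + m) = -3 + Z + m)
(Q(72, -87) - 37*(-87 + 2)) - 26 = ((-3 - 87 + 72) - 37*(-87 + 2)) - 26 = (-18 - 37*(-85)) - 26 = (-18 + 3145) - 26 = 3127 - 26 = 3101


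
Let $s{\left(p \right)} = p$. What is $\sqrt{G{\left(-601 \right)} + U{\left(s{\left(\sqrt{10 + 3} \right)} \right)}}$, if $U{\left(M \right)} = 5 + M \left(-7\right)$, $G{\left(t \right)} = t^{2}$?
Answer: $\sqrt{361206 - 7 \sqrt{13}} \approx 600.98$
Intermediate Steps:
$U{\left(M \right)} = 5 - 7 M$
$\sqrt{G{\left(-601 \right)} + U{\left(s{\left(\sqrt{10 + 3} \right)} \right)}} = \sqrt{\left(-601\right)^{2} + \left(5 - 7 \sqrt{10 + 3}\right)} = \sqrt{361201 + \left(5 - 7 \sqrt{13}\right)} = \sqrt{361206 - 7 \sqrt{13}}$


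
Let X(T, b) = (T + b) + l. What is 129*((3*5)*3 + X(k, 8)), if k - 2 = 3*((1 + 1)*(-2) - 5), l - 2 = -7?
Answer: 2967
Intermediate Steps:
l = -5 (l = 2 - 7 = -5)
k = -25 (k = 2 + 3*((1 + 1)*(-2) - 5) = 2 + 3*(2*(-2) - 5) = 2 + 3*(-4 - 5) = 2 + 3*(-9) = 2 - 27 = -25)
X(T, b) = -5 + T + b (X(T, b) = (T + b) - 5 = -5 + T + b)
129*((3*5)*3 + X(k, 8)) = 129*((3*5)*3 + (-5 - 25 + 8)) = 129*(15*3 - 22) = 129*(45 - 22) = 129*23 = 2967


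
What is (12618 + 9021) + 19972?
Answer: 41611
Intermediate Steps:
(12618 + 9021) + 19972 = 21639 + 19972 = 41611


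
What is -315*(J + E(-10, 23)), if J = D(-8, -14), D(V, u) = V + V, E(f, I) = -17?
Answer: 10395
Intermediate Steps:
D(V, u) = 2*V
J = -16 (J = 2*(-8) = -16)
-315*(J + E(-10, 23)) = -315*(-16 - 17) = -315*(-33) = 10395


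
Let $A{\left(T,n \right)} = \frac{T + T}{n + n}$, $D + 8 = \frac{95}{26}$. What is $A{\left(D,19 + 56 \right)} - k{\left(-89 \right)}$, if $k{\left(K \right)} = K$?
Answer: $\frac{173437}{1950} \approx 88.942$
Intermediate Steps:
$D = - \frac{113}{26}$ ($D = -8 + \frac{95}{26} = - \frac{113}{26} \approx -4.3462$)
$A{\left(T,n \right)} = \frac{T}{n}$ ($A{\left(T,n \right)} = \frac{2 T}{2 n} = 2 T \frac{1}{2 n} = \frac{T}{n}$)
$A{\left(D,19 + 56 \right)} - k{\left(-89 \right)} = - \frac{113}{26 \left(19 + 56\right)} - -89 = - \frac{113}{26 \cdot 75} + 89 = \left(- \frac{113}{26}\right) \frac{1}{75} + 89 = - \frac{113}{1950} + 89 = \frac{173437}{1950}$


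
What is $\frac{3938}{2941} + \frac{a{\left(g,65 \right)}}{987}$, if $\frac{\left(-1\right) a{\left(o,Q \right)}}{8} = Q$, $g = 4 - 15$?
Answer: $\frac{2357486}{2902767} \approx 0.81215$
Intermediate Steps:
$g = -11$
$a{\left(o,Q \right)} = - 8 Q$
$\frac{3938}{2941} + \frac{a{\left(g,65 \right)}}{987} = \frac{3938}{2941} + \frac{\left(-8\right) 65}{987} = 3938 \cdot \frac{1}{2941} - \frac{520}{987} = \frac{3938}{2941} - \frac{520}{987} = \frac{2357486}{2902767}$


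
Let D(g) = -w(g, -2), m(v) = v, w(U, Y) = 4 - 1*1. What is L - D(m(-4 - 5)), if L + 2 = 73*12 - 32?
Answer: 845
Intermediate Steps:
w(U, Y) = 3 (w(U, Y) = 4 - 1 = 3)
D(g) = -3 (D(g) = -1*3 = -3)
L = 842 (L = -2 + (73*12 - 32) = -2 + (876 - 32) = -2 + 844 = 842)
L - D(m(-4 - 5)) = 842 - 1*(-3) = 842 + 3 = 845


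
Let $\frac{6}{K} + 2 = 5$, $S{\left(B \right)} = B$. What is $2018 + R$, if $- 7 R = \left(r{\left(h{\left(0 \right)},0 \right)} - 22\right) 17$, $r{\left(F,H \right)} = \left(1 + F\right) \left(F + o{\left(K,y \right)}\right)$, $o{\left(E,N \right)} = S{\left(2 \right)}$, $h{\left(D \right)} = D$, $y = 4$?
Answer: $\frac{14466}{7} \approx 2066.6$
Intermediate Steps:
$K = 2$ ($K = \frac{6}{-2 + 5} = \frac{6}{3} = 6 \cdot \frac{1}{3} = 2$)
$o{\left(E,N \right)} = 2$
$r{\left(F,H \right)} = \left(1 + F\right) \left(2 + F\right)$ ($r{\left(F,H \right)} = \left(1 + F\right) \left(F + 2\right) = \left(1 + F\right) \left(2 + F\right)$)
$R = \frac{340}{7}$ ($R = - \frac{\left(\left(2 + 0^{2} + 3 \cdot 0\right) - 22\right) 17}{7} = - \frac{\left(\left(2 + 0 + 0\right) - 22\right) 17}{7} = - \frac{\left(2 - 22\right) 17}{7} = - \frac{\left(-20\right) 17}{7} = \left(- \frac{1}{7}\right) \left(-340\right) = \frac{340}{7} \approx 48.571$)
$2018 + R = 2018 + \frac{340}{7} = \frac{14466}{7}$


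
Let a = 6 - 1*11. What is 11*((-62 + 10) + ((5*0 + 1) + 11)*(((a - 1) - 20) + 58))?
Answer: 3652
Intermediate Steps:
a = -5 (a = 6 - 11 = -5)
11*((-62 + 10) + ((5*0 + 1) + 11)*(((a - 1) - 20) + 58)) = 11*((-62 + 10) + ((5*0 + 1) + 11)*(((-5 - 1) - 20) + 58)) = 11*(-52 + ((0 + 1) + 11)*((-6 - 20) + 58)) = 11*(-52 + (1 + 11)*(-26 + 58)) = 11*(-52 + 12*32) = 11*(-52 + 384) = 11*332 = 3652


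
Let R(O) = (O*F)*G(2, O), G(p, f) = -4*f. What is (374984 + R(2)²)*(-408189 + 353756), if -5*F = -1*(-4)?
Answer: -510510559368/25 ≈ -2.0420e+10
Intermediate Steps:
F = -⅘ (F = -(-1)*(-4)/5 = -⅕*4 = -⅘ ≈ -0.80000)
R(O) = 16*O²/5 (R(O) = (O*(-⅘))*(-4*O) = (-4*O/5)*(-4*O) = 16*O²/5)
(374984 + R(2)²)*(-408189 + 353756) = (374984 + ((16/5)*2²)²)*(-408189 + 353756) = (374984 + ((16/5)*4)²)*(-54433) = (374984 + (64/5)²)*(-54433) = (374984 + 4096/25)*(-54433) = (9378696/25)*(-54433) = -510510559368/25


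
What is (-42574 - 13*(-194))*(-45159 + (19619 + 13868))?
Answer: 467486944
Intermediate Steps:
(-42574 - 13*(-194))*(-45159 + (19619 + 13868)) = (-42574 + 2522)*(-45159 + 33487) = -40052*(-11672) = 467486944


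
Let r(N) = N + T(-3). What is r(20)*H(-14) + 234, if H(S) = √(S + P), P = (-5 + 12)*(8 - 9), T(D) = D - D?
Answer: 234 + 20*I*√21 ≈ 234.0 + 91.651*I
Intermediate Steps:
T(D) = 0
r(N) = N (r(N) = N + 0 = N)
P = -7 (P = 7*(-1) = -7)
H(S) = √(-7 + S) (H(S) = √(S - 7) = √(-7 + S))
r(20)*H(-14) + 234 = 20*√(-7 - 14) + 234 = 20*√(-21) + 234 = 20*(I*√21) + 234 = 20*I*√21 + 234 = 234 + 20*I*√21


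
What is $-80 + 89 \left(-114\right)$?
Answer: $-10226$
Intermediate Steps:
$-80 + 89 \left(-114\right) = -80 - 10146 = -10226$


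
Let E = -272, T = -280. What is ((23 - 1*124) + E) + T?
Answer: -653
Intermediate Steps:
((23 - 1*124) + E) + T = ((23 - 1*124) - 272) - 280 = ((23 - 124) - 272) - 280 = (-101 - 272) - 280 = -373 - 280 = -653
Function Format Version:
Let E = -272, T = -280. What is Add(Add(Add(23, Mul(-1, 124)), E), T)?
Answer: -653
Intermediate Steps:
Add(Add(Add(23, Mul(-1, 124)), E), T) = Add(Add(Add(23, Mul(-1, 124)), -272), -280) = Add(Add(Add(23, -124), -272), -280) = Add(Add(-101, -272), -280) = Add(-373, -280) = -653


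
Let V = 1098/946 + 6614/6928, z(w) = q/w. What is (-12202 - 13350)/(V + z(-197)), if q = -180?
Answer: -8247648599168/977716519 ≈ -8435.6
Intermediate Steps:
z(w) = -180/w
V = 3465947/1638472 (V = 1098*(1/946) + 6614*(1/6928) = 549/473 + 3307/3464 = 3465947/1638472 ≈ 2.1154)
(-12202 - 13350)/(V + z(-197)) = (-12202 - 13350)/(3465947/1638472 - 180/(-197)) = -25552/(3465947/1638472 - 180*(-1/197)) = -25552/(3465947/1638472 + 180/197) = -25552/977716519/322778984 = -25552*322778984/977716519 = -8247648599168/977716519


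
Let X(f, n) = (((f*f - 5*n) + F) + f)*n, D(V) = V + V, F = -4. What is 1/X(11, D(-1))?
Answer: -1/276 ≈ -0.0036232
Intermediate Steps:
D(V) = 2*V
X(f, n) = n*(-4 + f + f² - 5*n) (X(f, n) = (((f*f - 5*n) - 4) + f)*n = (((f² - 5*n) - 4) + f)*n = ((-4 + f² - 5*n) + f)*n = (-4 + f + f² - 5*n)*n = n*(-4 + f + f² - 5*n))
1/X(11, D(-1)) = 1/((2*(-1))*(-4 + 11 + 11² - 10*(-1))) = 1/(-2*(-4 + 11 + 121 - 5*(-2))) = 1/(-2*(-4 + 11 + 121 + 10)) = 1/(-2*138) = 1/(-276) = -1/276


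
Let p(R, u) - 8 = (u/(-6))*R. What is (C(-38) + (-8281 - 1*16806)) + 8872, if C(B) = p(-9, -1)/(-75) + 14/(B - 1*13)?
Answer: -13783057/850 ≈ -16215.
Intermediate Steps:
p(R, u) = 8 - R*u/6 (p(R, u) = 8 + (u/(-6))*R = 8 + (u*(-1/6))*R = 8 + (-u/6)*R = 8 - R*u/6)
C(B) = -13/150 + 14/(-13 + B) (C(B) = (8 - 1/6*(-9)*(-1))/(-75) + 14/(B - 1*13) = (8 - 3/2)*(-1/75) + 14/(B - 13) = (13/2)*(-1/75) + 14/(-13 + B) = -13/150 + 14/(-13 + B))
(C(-38) + (-8281 - 1*16806)) + 8872 = ((2269 - 13*(-38))/(150*(-13 - 38)) + (-8281 - 1*16806)) + 8872 = ((1/150)*(2269 + 494)/(-51) + (-8281 - 16806)) + 8872 = ((1/150)*(-1/51)*2763 - 25087) + 8872 = (-307/850 - 25087) + 8872 = -21324257/850 + 8872 = -13783057/850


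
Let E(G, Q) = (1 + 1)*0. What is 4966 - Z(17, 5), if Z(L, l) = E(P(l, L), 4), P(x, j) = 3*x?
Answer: 4966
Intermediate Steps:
E(G, Q) = 0 (E(G, Q) = 2*0 = 0)
Z(L, l) = 0
4966 - Z(17, 5) = 4966 - 1*0 = 4966 + 0 = 4966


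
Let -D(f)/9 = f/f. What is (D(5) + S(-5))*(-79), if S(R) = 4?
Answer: 395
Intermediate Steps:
D(f) = -9 (D(f) = -9*f/f = -9*1 = -9)
(D(5) + S(-5))*(-79) = (-9 + 4)*(-79) = -5*(-79) = 395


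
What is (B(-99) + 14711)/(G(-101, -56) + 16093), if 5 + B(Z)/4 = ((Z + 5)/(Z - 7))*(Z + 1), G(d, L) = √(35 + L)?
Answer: 1747697501/1960883930 - 760199*I*√21/13726187510 ≈ 0.89128 - 0.0002538*I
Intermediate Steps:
B(Z) = -20 + 4*(1 + Z)*(5 + Z)/(-7 + Z) (B(Z) = -20 + 4*(((Z + 5)/(Z - 7))*(Z + 1)) = -20 + 4*(((5 + Z)/(-7 + Z))*(1 + Z)) = -20 + 4*((1 + Z)*(5 + Z)/(-7 + Z)) = -20 + 4*(1 + Z)*(5 + Z)/(-7 + Z))
(B(-99) + 14711)/(G(-101, -56) + 16093) = (4*(40 - 99 + (-99)²)/(-7 - 99) + 14711)/(√(35 - 56) + 16093) = (4*(40 - 99 + 9801)/(-106) + 14711)/(√(-21) + 16093) = (4*(-1/106)*9742 + 14711)/(I*√21 + 16093) = (-19484/53 + 14711)/(16093 + I*√21) = 760199/(53*(16093 + I*√21))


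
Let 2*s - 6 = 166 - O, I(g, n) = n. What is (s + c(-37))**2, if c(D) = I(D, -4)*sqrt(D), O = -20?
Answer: 8624 - 768*I*sqrt(37) ≈ 8624.0 - 4671.6*I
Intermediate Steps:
s = 96 (s = 3 + (166 - 1*(-20))/2 = 3 + (166 + 20)/2 = 3 + (1/2)*186 = 3 + 93 = 96)
c(D) = -4*sqrt(D)
(s + c(-37))**2 = (96 - 4*I*sqrt(37))**2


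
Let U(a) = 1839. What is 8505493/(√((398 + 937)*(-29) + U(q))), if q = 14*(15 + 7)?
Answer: -8505493*I*√9219/18438 ≈ -44292.0*I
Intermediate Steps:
q = 308 (q = 14*22 = 308)
8505493/(√((398 + 937)*(-29) + U(q))) = 8505493/(√((398 + 937)*(-29) + 1839)) = 8505493/(√(1335*(-29) + 1839)) = 8505493/(√(-38715 + 1839)) = 8505493/(√(-36876)) = 8505493/((2*I*√9219)) = 8505493*(-I*√9219/18438) = -8505493*I*√9219/18438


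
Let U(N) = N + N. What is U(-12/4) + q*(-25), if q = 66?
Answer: -1656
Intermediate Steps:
U(N) = 2*N
U(-12/4) + q*(-25) = 2*(-12/4) + 66*(-25) = 2*(-12*¼) - 1650 = 2*(-3) - 1650 = -6 - 1650 = -1656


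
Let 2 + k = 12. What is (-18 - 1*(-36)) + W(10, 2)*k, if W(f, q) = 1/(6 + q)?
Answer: 77/4 ≈ 19.250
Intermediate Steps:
k = 10 (k = -2 + 12 = 10)
(-18 - 1*(-36)) + W(10, 2)*k = (-18 - 1*(-36)) + 10/(6 + 2) = (-18 + 36) + 10/8 = 18 + (1/8)*10 = 18 + 5/4 = 77/4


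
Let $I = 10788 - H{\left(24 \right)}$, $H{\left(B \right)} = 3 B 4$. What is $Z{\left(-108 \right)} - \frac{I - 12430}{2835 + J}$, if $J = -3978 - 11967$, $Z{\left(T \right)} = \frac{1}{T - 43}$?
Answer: $- \frac{30454}{197961} \approx -0.15384$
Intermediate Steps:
$H{\left(B \right)} = 12 B$
$I = 10500$ ($I = 10788 - 12 \cdot 24 = 10788 - 288 = 10500$)
$Z{\left(T \right)} = \frac{1}{-43 + T}$
$J = -15945$ ($J = -3978 - 11967 = -15945$)
$Z{\left(-108 \right)} - \frac{I - 12430}{2835 + J} = \frac{1}{-43 - 108} - \frac{10500 - 12430}{2835 - 15945} = \frac{1}{-151} - - \frac{1930}{-13110} = - \frac{1}{151} - \left(-1930\right) \left(- \frac{1}{13110}\right) = - \frac{1}{151} - \frac{193}{1311} = - \frac{30454}{197961}$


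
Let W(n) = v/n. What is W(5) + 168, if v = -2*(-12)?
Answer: 864/5 ≈ 172.80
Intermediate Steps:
v = 24
W(n) = 24/n
W(5) + 168 = 24/5 + 168 = 864/5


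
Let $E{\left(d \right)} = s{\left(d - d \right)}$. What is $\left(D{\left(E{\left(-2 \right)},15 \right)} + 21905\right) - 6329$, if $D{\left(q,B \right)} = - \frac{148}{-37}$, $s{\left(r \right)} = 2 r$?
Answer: $15580$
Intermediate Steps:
$E{\left(d \right)} = 0$ ($E{\left(d \right)} = 2 \left(d - d\right) = 2 \cdot 0 = 0$)
$D{\left(q,B \right)} = 4$ ($D{\left(q,B \right)} = \left(-148\right) \left(- \frac{1}{37}\right) = 4$)
$\left(D{\left(E{\left(-2 \right)},15 \right)} + 21905\right) - 6329 = \left(4 + 21905\right) - 6329 = 21909 - 6329 = 15580$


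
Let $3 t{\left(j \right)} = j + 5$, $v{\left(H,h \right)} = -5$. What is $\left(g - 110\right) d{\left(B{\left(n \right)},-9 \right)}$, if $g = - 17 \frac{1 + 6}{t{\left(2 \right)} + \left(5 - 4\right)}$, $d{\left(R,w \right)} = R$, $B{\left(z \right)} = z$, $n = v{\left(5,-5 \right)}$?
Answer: $\frac{1457}{2} \approx 728.5$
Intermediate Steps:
$n = -5$
$t{\left(j \right)} = \frac{5}{3} + \frac{j}{3}$ ($t{\left(j \right)} = \frac{j + 5}{3} = \frac{5 + j}{3} = \frac{5}{3} + \frac{j}{3}$)
$g = - \frac{357}{10}$ ($g = - 17 \frac{1 + 6}{\left(\frac{5}{3} + \frac{1}{3} \cdot 2\right) + \left(5 - 4\right)} = - 17 \frac{7}{\left(\frac{5}{3} + \frac{2}{3}\right) + 1} = - 17 \frac{7}{\frac{7}{3} + 1} = - 17 \frac{7}{\frac{10}{3}} = - 17 \cdot 7 \cdot \frac{3}{10} = \left(-17\right) \frac{21}{10} = - \frac{357}{10} \approx -35.7$)
$\left(g - 110\right) d{\left(B{\left(n \right)},-9 \right)} = \left(- \frac{357}{10} - 110\right) \left(-5\right) = \left(- \frac{1457}{10}\right) \left(-5\right) = \frac{1457}{2}$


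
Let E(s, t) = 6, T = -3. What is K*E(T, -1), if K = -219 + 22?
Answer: -1182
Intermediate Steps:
K = -197
K*E(T, -1) = -197*6 = -1182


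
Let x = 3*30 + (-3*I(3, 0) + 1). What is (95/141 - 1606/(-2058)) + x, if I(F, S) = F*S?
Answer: 1490453/16121 ≈ 92.454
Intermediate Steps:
x = 91 (x = 3*30 + (-9*0 + 1) = 90 + (-3*0 + 1) = 90 + (0 + 1) = 90 + 1 = 91)
(95/141 - 1606/(-2058)) + x = (95/141 - 1606/(-2058)) + 91 = (95*(1/141) - 1606*(-1/2058)) + 91 = (95/141 + 803/1029) + 91 = 23442/16121 + 91 = 1490453/16121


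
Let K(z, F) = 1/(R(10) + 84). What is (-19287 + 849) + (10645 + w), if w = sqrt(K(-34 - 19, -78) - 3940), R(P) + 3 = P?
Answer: -7793 + I*sqrt(32627049)/91 ≈ -7793.0 + 62.769*I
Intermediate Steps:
R(P) = -3 + P
K(z, F) = 1/91 (K(z, F) = 1/((-3 + 10) + 84) = 1/(7 + 84) = 1/91)
w = I*sqrt(32627049)/91 (w = sqrt(1/91 - 3940) = sqrt(-358539/91) = I*sqrt(32627049)/91 ≈ 62.769*I)
(-19287 + 849) + (10645 + w) = (-19287 + 849) + (10645 + I*sqrt(32627049)/91) = -18438 + (10645 + I*sqrt(32627049)/91) = -7793 + I*sqrt(32627049)/91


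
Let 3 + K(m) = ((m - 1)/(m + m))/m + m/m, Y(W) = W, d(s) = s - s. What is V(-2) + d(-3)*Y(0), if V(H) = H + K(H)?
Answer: -35/8 ≈ -4.3750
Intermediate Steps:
d(s) = 0
K(m) = -2 + (-1 + m)/(2*m²) (K(m) = -3 + (((m - 1)/(m + m))/m + m/m) = -3 + (((-1 + m)/((2*m)))/m + 1) = -3 + (((-1 + m)*(1/(2*m)))/m + 1) = -3 + (((-1 + m)/(2*m))/m + 1) = -3 + ((-1 + m)/(2*m²) + 1) = -3 + (1 + (-1 + m)/(2*m²)) = -2 + (-1 + m)/(2*m²))
V(H) = H + (-1 + H - 4*H²)/(2*H²)
V(-2) + d(-3)*Y(0) = (-2 - 2 + (½)/(-2) - ½/(-2)²) + 0*0 = (-2 - 2 + (½)*(-½) - ½*¼) + 0 = (-2 - 2 - ¼ - ⅛) + 0 = -35/8 + 0 = -35/8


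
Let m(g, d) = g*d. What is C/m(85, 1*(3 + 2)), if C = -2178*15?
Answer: -6534/85 ≈ -76.871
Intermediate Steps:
m(g, d) = d*g
C = -32670
C/m(85, 1*(3 + 2)) = -32670*1/(85*(3 + 2)) = -32670/((1*5)*85) = -32670/(5*85) = -32670/425 = -32670*1/425 = -6534/85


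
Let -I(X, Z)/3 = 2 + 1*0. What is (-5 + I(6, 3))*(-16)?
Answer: 176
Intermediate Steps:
I(X, Z) = -6 (I(X, Z) = -3*(2 + 1*0) = -3*(2 + 0) = -3*2 = -6)
(-5 + I(6, 3))*(-16) = (-5 - 6)*(-16) = -11*(-16) = 176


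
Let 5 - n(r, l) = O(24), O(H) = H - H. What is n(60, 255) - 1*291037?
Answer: -291032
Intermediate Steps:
O(H) = 0
n(r, l) = 5 (n(r, l) = 5 - 1*0 = 5 + 0 = 5)
n(60, 255) - 1*291037 = 5 - 1*291037 = 5 - 291037 = -291032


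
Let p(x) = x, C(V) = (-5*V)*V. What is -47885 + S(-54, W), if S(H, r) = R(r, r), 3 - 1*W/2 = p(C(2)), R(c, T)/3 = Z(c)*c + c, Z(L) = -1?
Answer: -47885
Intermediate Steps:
C(V) = -5*V²
R(c, T) = 0 (R(c, T) = 3*(-c + c) = 3*0 = 0)
W = 46 (W = 6 - (-10)*2² = 6 - (-10)*4 = 6 - 2*(-20) = 6 + 40 = 46)
S(H, r) = 0
-47885 + S(-54, W) = -47885 + 0 = -47885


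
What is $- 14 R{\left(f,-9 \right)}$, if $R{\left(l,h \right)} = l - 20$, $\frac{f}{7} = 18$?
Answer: $-1484$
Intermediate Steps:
$f = 126$ ($f = 7 \cdot 18 = 126$)
$R{\left(l,h \right)} = -20 + l$
$- 14 R{\left(f,-9 \right)} = - 14 \left(-20 + 126\right) = \left(-14\right) 106 = -1484$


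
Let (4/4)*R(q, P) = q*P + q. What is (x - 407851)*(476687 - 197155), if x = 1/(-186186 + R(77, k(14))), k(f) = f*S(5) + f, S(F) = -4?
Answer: -1962409474890328/17213 ≈ -1.1401e+11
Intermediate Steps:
k(f) = -3*f (k(f) = f*(-4) + f = -4*f + f = -3*f)
R(q, P) = q + P*q (R(q, P) = q*P + q = P*q + q = q + P*q)
x = -1/189343 (x = 1/(-186186 + 77*(1 - 3*14)) = 1/(-186186 + 77*(1 - 42)) = 1/(-186186 + 77*(-41)) = 1/(-186186 - 3157) = 1/(-189343) = -1/189343 ≈ -5.2814e-6)
(x - 407851)*(476687 - 197155) = (-1/189343 - 407851)*(476687 - 197155) = -77223731894/189343*279532 = -1962409474890328/17213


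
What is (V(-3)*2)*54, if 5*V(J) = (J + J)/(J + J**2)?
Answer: -108/5 ≈ -21.600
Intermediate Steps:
V(J) = 2*J/(5*(J + J**2)) (V(J) = ((J + J)/(J + J**2))/5 = ((2*J)/(J + J**2))/5 = (2*J/(J + J**2))/5 = 2*J/(5*(J + J**2)))
(V(-3)*2)*54 = ((2/(5*(1 - 3)))*2)*54 = (((2/5)/(-2))*2)*54 = (((2/5)*(-1/2))*2)*54 = -1/5*2*54 = -2/5*54 = -108/5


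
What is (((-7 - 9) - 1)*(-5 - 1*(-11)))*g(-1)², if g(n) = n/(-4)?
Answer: -51/8 ≈ -6.3750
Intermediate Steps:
g(n) = -n/4 (g(n) = n*(-¼) = -n/4)
(((-7 - 9) - 1)*(-5 - 1*(-11)))*g(-1)² = (((-7 - 9) - 1)*(-5 - 1*(-11)))*(-¼*(-1))² = ((-16 - 1)*(-5 + 11))*(¼)² = -17*6*(1/16) = -102*1/16 = -51/8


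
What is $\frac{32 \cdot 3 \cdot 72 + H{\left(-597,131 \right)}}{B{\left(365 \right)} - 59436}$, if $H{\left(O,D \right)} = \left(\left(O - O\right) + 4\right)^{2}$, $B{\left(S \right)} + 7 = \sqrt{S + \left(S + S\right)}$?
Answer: $- \frac{205910552}{1766734577} - \frac{3464 \sqrt{1095}}{1766734577} \approx -0.11661$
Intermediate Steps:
$B{\left(S \right)} = -7 + \sqrt{3} \sqrt{S}$ ($B{\left(S \right)} = -7 + \sqrt{S + \left(S + S\right)} = -7 + \sqrt{S + 2 S} = -7 + \sqrt{3 S} = -7 + \sqrt{3} \sqrt{S}$)
$H{\left(O,D \right)} = 16$ ($H{\left(O,D \right)} = \left(0 + 4\right)^{2} = 4^{2} = 16$)
$\frac{32 \cdot 3 \cdot 72 + H{\left(-597,131 \right)}}{B{\left(365 \right)} - 59436} = \frac{32 \cdot 3 \cdot 72 + 16}{\left(-7 + \sqrt{3} \sqrt{365}\right) - 59436} = \frac{96 \cdot 72 + 16}{\left(-7 + \sqrt{1095}\right) - 59436} = \frac{6912 + 16}{-59443 + \sqrt{1095}} = \frac{6928}{-59443 + \sqrt{1095}}$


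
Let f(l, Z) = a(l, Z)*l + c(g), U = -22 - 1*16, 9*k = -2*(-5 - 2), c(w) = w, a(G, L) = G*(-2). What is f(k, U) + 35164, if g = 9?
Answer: 2848621/81 ≈ 35168.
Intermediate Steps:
a(G, L) = -2*G
k = 14/9 (k = (-2*(-5 - 2))/9 = (-2*(-7))/9 = (⅑)*14 = 14/9 ≈ 1.5556)
U = -38 (U = -22 - 16 = -38)
f(l, Z) = 9 - 2*l² (f(l, Z) = (-2*l)*l + 9 = -2*l² + 9 = 9 - 2*l²)
f(k, U) + 35164 = (9 - 2*(14/9)²) + 35164 = (9 - 2*196/81) + 35164 = (9 - 392/81) + 35164 = 337/81 + 35164 = 2848621/81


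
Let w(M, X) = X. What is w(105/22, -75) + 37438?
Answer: 37363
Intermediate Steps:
w(105/22, -75) + 37438 = -75 + 37438 = 37363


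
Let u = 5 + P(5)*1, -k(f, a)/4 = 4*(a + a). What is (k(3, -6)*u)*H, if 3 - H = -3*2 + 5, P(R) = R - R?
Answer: 3840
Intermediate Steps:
k(f, a) = -32*a (k(f, a) = -16*(a + a) = -16*2*a = -32*a)
P(R) = 0
H = 4 (H = 3 - (-3*2 + 5) = 3 - (-6 + 5) = 3 - 1*(-1) = 3 + 1 = 4)
u = 5 (u = 5 + 0*1 = 5 + 0 = 5)
(k(3, -6)*u)*H = (-32*(-6)*5)*4 = (192*5)*4 = 960*4 = 3840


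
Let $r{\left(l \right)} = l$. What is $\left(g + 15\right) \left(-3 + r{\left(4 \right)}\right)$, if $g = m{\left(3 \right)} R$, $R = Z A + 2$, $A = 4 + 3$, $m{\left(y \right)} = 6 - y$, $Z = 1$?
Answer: $42$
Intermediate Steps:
$A = 7$
$R = 9$ ($R = 1 \cdot 7 + 2 = 7 + 2 = 9$)
$g = 27$ ($g = \left(6 - 3\right) 9 = 3 \cdot 9 = 27$)
$\left(g + 15\right) \left(-3 + r{\left(4 \right)}\right) = \left(27 + 15\right) \left(-3 + 4\right) = 42 \cdot 1 = 42$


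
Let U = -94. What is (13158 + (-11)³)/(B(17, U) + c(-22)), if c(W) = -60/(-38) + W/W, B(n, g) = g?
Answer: -224713/1737 ≈ -129.37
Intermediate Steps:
c(W) = 49/19 (c(W) = -60*(-1/38) + 1 = 30/19 + 1 = 49/19)
(13158 + (-11)³)/(B(17, U) + c(-22)) = (13158 + (-11)³)/(-94 + 49/19) = (13158 - 1331)/(-1737/19) = 11827*(-19/1737) = -224713/1737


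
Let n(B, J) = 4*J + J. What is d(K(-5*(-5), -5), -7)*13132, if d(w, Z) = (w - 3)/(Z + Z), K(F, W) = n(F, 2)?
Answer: -6566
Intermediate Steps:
n(B, J) = 5*J
K(F, W) = 10 (K(F, W) = 5*2 = 10)
d(w, Z) = (-3 + w)/(2*Z) (d(w, Z) = (-3 + w)/((2*Z)) = (-3 + w)*(1/(2*Z)) = (-3 + w)/(2*Z))
d(K(-5*(-5), -5), -7)*13132 = ((1/2)*(-3 + 10)/(-7))*13132 = ((1/2)*(-1/7)*7)*13132 = -1/2*13132 = -6566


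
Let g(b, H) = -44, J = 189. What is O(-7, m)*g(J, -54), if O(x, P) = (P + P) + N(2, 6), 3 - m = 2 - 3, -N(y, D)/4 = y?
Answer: 0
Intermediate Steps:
N(y, D) = -4*y
m = 4 (m = 3 - (2 - 3) = 3 - 1*(-1) = 3 + 1 = 4)
O(x, P) = -8 + 2*P (O(x, P) = (P + P) - 4*2 = 2*P - 8 = -8 + 2*P)
O(-7, m)*g(J, -54) = (-8 + 2*4)*(-44) = (-8 + 8)*(-44) = 0*(-44) = 0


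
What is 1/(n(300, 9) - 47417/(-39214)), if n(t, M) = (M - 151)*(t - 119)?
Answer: -39214/1007830811 ≈ -3.8909e-5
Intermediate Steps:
n(t, M) = (-151 + M)*(-119 + t)
1/(n(300, 9) - 47417/(-39214)) = 1/((17969 - 151*300 - 119*9 + 9*300) - 47417/(-39214)) = 1/((17969 - 45300 - 1071 + 2700) - 47417*(-1/39214)) = 1/(-25702 + 47417/39214) = 1/(-1007830811/39214) = -39214/1007830811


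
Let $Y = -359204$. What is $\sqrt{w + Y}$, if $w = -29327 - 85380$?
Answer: $i \sqrt{473911} \approx 688.41 i$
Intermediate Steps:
$w = -114707$ ($w = -29327 - 85380 = -114707$)
$\sqrt{w + Y} = \sqrt{-114707 - 359204} = \sqrt{-473911} = i \sqrt{473911}$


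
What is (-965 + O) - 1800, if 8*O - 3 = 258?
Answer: -21859/8 ≈ -2732.4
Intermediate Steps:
O = 261/8 (O = 3/8 + (⅛)*258 = 3/8 + 129/4 = 261/8 ≈ 32.625)
(-965 + O) - 1800 = (-965 + 261/8) - 1800 = -7459/8 - 1800 = -21859/8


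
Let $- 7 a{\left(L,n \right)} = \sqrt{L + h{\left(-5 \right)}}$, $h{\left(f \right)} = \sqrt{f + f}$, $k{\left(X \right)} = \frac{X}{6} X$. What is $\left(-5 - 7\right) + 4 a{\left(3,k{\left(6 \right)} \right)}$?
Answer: $-12 - \frac{4 \sqrt{3 + i \sqrt{10}}}{7} \approx -13.096 - 0.47102 i$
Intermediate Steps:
$k{\left(X \right)} = \frac{X^{2}}{6}$ ($k{\left(X \right)} = X \frac{1}{6} X = \frac{X}{6} X = \frac{X^{2}}{6}$)
$h{\left(f \right)} = \sqrt{2} \sqrt{f}$ ($h{\left(f \right)} = \sqrt{2 f} = \sqrt{2} \sqrt{f}$)
$a{\left(L,n \right)} = - \frac{\sqrt{L + i \sqrt{10}}}{7}$ ($a{\left(L,n \right)} = - \frac{\sqrt{L + \sqrt{2} \sqrt{-5}}}{7} = - \frac{\sqrt{L + \sqrt{2} i \sqrt{5}}}{7} = - \frac{\sqrt{L + i \sqrt{10}}}{7}$)
$\left(-5 - 7\right) + 4 a{\left(3,k{\left(6 \right)} \right)} = \left(-5 - 7\right) + 4 \left(- \frac{\sqrt{3 + i \sqrt{10}}}{7}\right) = -12 - \frac{4 \sqrt{3 + i \sqrt{10}}}{7}$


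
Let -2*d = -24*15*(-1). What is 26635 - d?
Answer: 26815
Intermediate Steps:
d = -180 (d = -(-24*15)*(-1)/2 = -(-180)*(-1) = -½*360 = -180)
26635 - d = 26635 - 1*(-180) = 26635 + 180 = 26815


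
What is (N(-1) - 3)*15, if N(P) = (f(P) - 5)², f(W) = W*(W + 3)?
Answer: 690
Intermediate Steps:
f(W) = W*(3 + W)
N(P) = (-5 + P*(3 + P))² (N(P) = (P*(3 + P) - 5)² = (-5 + P*(3 + P))²)
(N(-1) - 3)*15 = ((-5 - (3 - 1))² - 3)*15 = ((-5 - 1*2)² - 3)*15 = ((-5 - 2)² - 3)*15 = ((-7)² - 3)*15 = (49 - 3)*15 = 46*15 = 690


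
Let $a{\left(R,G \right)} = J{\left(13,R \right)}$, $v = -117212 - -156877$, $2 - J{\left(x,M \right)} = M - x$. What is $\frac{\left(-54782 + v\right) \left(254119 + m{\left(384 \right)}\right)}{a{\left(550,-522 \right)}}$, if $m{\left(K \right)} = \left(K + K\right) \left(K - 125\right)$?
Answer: $\frac{6848469627}{535} \approx 1.2801 \cdot 10^{7}$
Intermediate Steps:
$J{\left(x,M \right)} = 2 + x - M$ ($J{\left(x,M \right)} = 2 - \left(M - x\right) = 2 + x - M$)
$v = 39665$ ($v = -117212 + 156877 = 39665$)
$a{\left(R,G \right)} = 15 - R$ ($a{\left(R,G \right)} = 2 + 13 - R = 15 - R$)
$m{\left(K \right)} = 2 K \left(-125 + K\right)$
$\frac{\left(-54782 + v\right) \left(254119 + m{\left(384 \right)}\right)}{a{\left(550,-522 \right)}} = \frac{\left(-54782 + 39665\right) \left(254119 + 2 \cdot 384 \left(-125 + 384\right)\right)}{15 - 550} = \frac{\left(-15117\right) \left(254119 + 2 \cdot 384 \cdot 259\right)}{15 - 550} = \frac{\left(-15117\right) \left(254119 + 198912\right)}{-535} = \left(-15117\right) 453031 \left(- \frac{1}{535}\right) = \left(-6848469627\right) \left(- \frac{1}{535}\right) = \frac{6848469627}{535}$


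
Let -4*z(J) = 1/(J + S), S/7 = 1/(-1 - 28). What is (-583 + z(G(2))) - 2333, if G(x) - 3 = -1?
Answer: -594893/204 ≈ -2916.1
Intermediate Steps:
G(x) = 2 (G(x) = 3 - 1 = 2)
S = -7/29 (S = 7/(-1 - 28) = 7/(-29) = 7*(-1/29) = -7/29 ≈ -0.24138)
z(J) = -1/(4*(-7/29 + J)) (z(J) = -1/(4*(J - 7/29)) = -1/(4*(-7/29 + J)))
(-583 + z(G(2))) - 2333 = (-583 - 29/(-28 + 116*2)) - 2333 = (-583 - 29/(-28 + 232)) - 2333 = (-583 - 29/204) - 2333 = -118961/204 - 2333 = -594893/204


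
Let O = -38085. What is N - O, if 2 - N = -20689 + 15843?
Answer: 42933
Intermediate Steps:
N = 4848 (N = 2 - (-20689 + 15843) = 2 - 1*(-4846) = 2 + 4846 = 4848)
N - O = 4848 - 1*(-38085) = 4848 + 38085 = 42933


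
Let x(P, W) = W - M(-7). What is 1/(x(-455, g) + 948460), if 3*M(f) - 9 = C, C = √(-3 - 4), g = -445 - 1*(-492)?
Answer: 8536536/8096938542151 + 3*I*√7/8096938542151 ≈ 1.0543e-6 + 9.8028e-13*I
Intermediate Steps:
g = 47 (g = -445 + 492 = 47)
C = I*√7 (C = √(-7) = I*√7 ≈ 2.6458*I)
M(f) = 3 + I*√7/3 (M(f) = 3 + (I*√7)/3 = 3 + I*√7/3)
x(P, W) = -3 + W - I*√7/3 (x(P, W) = W - (3 + I*√7/3) = W + (-3 - I*√7/3) = -3 + W - I*√7/3)
1/(x(-455, g) + 948460) = 1/((-3 + 47 - I*√7/3) + 948460) = 1/((44 - I*√7/3) + 948460) = 1/(948504 - I*√7/3)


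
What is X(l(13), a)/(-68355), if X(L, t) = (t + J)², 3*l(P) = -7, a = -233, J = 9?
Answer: -1024/1395 ≈ -0.73405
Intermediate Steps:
l(P) = -7/3 (l(P) = (⅓)*(-7) = -7/3)
X(L, t) = (9 + t)² (X(L, t) = (t + 9)² = (9 + t)²)
X(l(13), a)/(-68355) = (9 - 233)²/(-68355) = (-224)²*(-1/68355) = 50176*(-1/68355) = -1024/1395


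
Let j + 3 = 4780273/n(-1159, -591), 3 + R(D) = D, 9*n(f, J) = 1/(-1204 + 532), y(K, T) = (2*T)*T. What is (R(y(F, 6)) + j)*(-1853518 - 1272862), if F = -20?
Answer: 90387056799382440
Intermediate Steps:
y(K, T) = 2*T**2
n(f, J) = -1/6048 (n(f, J) = 1/(9*(-1204 + 532)) = (1/9)/(-672) = (1/9)*(-1/672) = -1/6048)
R(D) = -3 + D
j = -28911091107 (j = -3 + 4780273/(-1/6048) = -3 + 4780273*(-6048) = -3 - 28911091104 = -28911091107)
(R(y(F, 6)) + j)*(-1853518 - 1272862) = ((-3 + 2*6**2) - 28911091107)*(-1853518 - 1272862) = ((-3 + 2*36) - 28911091107)*(-3126380) = ((-3 + 72) - 28911091107)*(-3126380) = (69 - 28911091107)*(-3126380) = -28911091038*(-3126380) = 90387056799382440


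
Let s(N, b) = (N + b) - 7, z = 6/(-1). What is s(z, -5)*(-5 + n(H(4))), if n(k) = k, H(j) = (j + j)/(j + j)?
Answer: 72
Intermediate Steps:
z = -6 (z = 6*(-1) = -6)
H(j) = 1 (H(j) = (2*j)/((2*j)) = (2*j)*(1/(2*j)) = 1)
s(N, b) = -7 + N + b
s(z, -5)*(-5 + n(H(4))) = (-7 - 6 - 5)*(-5 + 1) = -18*(-4) = 72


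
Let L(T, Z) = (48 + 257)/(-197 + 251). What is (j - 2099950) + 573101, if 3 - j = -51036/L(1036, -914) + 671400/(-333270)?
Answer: -1714235239158/1129415 ≈ -1.5178e+6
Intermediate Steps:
L(T, Z) = 305/54
j = 10210924177/1129415 (j = 3 - (-51036/305/54 + 671400/(-333270)) = 3 - (-51036*54/305 + 671400*(-1/333270)) = 3 - (-2755944/305 - 7460/3703) = 3 - 1*(-10207535932/1129415) = 3 + 10207535932/1129415 = 10210924177/1129415 ≈ 9040.9)
(j - 2099950) + 573101 = (10210924177/1129415 - 2099950) + 573101 = -2361504105073/1129415 + 573101 = -1714235239158/1129415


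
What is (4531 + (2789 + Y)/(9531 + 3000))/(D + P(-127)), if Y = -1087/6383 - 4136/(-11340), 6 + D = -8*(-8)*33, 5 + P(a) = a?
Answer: 1027493383272127/447621343066170 ≈ 2.2955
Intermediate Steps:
P(a) = -5 + a
D = 2106 (D = -6 - 8*(-8)*33 = -6 + 64*33 = -6 + 2112 = 2106)
Y = 3518377/18095805 (Y = -1087*1/6383 - 4136*(-1/11340) = -1087/6383 + 1034/2835 = 3518377/18095805 ≈ 0.19443)
(4531 + (2789 + Y)/(9531 + 3000))/(D + P(-127)) = (4531 + (2789 + 3518377/18095805)/(9531 + 3000))/(2106 + (-5 - 127)) = (4531 + (50472718522/18095805)/12531)/(2106 - 132) = (4531 + (50472718522/18095805)*(1/12531))/1974 = (4531 + 50472718522/226758532455)*(1/1974) = (1027493383272127/226758532455)*(1/1974) = 1027493383272127/447621343066170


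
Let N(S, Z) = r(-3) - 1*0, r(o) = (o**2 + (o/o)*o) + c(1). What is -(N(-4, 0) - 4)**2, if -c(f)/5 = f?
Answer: -9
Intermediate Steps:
c(f) = -5*f
r(o) = -5 + o + o**2 (r(o) = (o**2 + (o/o)*o) - 5*1 = (o**2 + 1*o) - 5 = (o**2 + o) - 5 = (o + o**2) - 5 = -5 + o + o**2)
N(S, Z) = 1 (N(S, Z) = (-5 - 3 + (-3)**2) - 1*0 = (-5 - 3 + 9) + 0 = 1 + 0 = 1)
-(N(-4, 0) - 4)**2 = -(1 - 4)**2 = -1*(-3)**2 = -1*9 = -9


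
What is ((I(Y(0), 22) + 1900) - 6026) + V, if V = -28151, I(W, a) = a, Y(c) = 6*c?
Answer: -32255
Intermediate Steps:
((I(Y(0), 22) + 1900) - 6026) + V = ((22 + 1900) - 6026) - 28151 = (1922 - 6026) - 28151 = -4104 - 28151 = -32255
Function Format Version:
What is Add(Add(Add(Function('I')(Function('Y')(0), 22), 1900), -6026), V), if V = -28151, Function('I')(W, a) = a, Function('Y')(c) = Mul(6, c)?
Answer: -32255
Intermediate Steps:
Add(Add(Add(Function('I')(Function('Y')(0), 22), 1900), -6026), V) = Add(Add(Add(22, 1900), -6026), -28151) = Add(Add(1922, -6026), -28151) = Add(-4104, -28151) = -32255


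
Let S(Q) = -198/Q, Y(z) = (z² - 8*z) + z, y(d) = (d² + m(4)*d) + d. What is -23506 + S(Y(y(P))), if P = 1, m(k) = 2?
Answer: -46979/2 ≈ -23490.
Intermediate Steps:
y(d) = d² + 3*d (y(d) = (d² + 2*d) + d = d² + 3*d)
Y(z) = z² - 7*z
-23506 + S(Y(y(P))) = -23506 - 198*1/((-7 + 1*(3 + 1))*(3 + 1)) = -23506 - 198*1/(4*(-7 + 1*4)) = -23506 - 198*1/(4*(-7 + 4)) = -23506 - 198/(4*(-3)) = -23506 - 198/(-12) = -23506 - 198*(-1/12) = -23506 + 33/2 = -46979/2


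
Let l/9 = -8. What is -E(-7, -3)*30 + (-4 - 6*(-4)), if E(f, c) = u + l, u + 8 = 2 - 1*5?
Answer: 2510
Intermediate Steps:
l = -72 (l = 9*(-8) = -72)
u = -11 (u = -8 + (2 - 1*5) = -8 + (2 - 5) = -8 - 3 = -11)
E(f, c) = -83 (E(f, c) = -11 - 72 = -83)
-E(-7, -3)*30 + (-4 - 6*(-4)) = -1*(-83)*30 + (-4 - 6*(-4)) = 83*30 + (-4 + 24) = 2490 + 20 = 2510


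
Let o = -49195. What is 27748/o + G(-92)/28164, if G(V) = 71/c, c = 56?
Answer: -43760208787/77589566880 ≈ -0.56400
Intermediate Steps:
G(V) = 71/56
27748/o + G(-92)/28164 = 27748/(-49195) + (71/56)/28164 = 27748*(-1/49195) + (71/56)*(1/28164) = -27748/49195 + 71/1577184 = -43760208787/77589566880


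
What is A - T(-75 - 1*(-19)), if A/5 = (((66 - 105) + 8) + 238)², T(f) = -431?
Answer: 214676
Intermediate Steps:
A = 214245 (A = 5*(((66 - 105) + 8) + 238)² = 5*((-39 + 8) + 238)² = 5*(-31 + 238)² = 5*207² = 5*42849 = 214245)
A - T(-75 - 1*(-19)) = 214245 - 1*(-431) = 214245 + 431 = 214676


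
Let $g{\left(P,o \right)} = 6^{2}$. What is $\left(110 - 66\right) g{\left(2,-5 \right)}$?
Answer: $1584$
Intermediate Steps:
$g{\left(P,o \right)} = 36$
$\left(110 - 66\right) g{\left(2,-5 \right)} = \left(110 - 66\right) 36 = 44 \cdot 36 = 1584$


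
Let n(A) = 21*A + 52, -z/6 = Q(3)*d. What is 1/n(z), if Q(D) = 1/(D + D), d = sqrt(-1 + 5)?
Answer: 1/10 ≈ 0.10000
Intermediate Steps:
d = 2 (d = sqrt(4) = 2)
Q(D) = 1/(2*D)
z = -2 (z = -6*(1/2)/3*2 = -6*(1/2)*(1/3)*2 = -2 ≈ -2.0000)
n(A) = 52 + 21*A
1/n(z) = 1/(52 + 21*(-2)) = 1/(52 - 42) = 1/10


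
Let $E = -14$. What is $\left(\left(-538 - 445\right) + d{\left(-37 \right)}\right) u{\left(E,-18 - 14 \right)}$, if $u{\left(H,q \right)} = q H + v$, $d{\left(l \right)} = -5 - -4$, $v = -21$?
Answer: $-420168$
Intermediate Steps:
$d{\left(l \right)} = -1$ ($d{\left(l \right)} = -5 + 4 = -1$)
$u{\left(H,q \right)} = -21 + H q$ ($u{\left(H,q \right)} = q H - 21 = H q - 21 = -21 + H q$)
$\left(\left(-538 - 445\right) + d{\left(-37 \right)}\right) u{\left(E,-18 - 14 \right)} = \left(\left(-538 - 445\right) - 1\right) \left(-21 - 14 \left(-18 - 14\right)\right) = \left(-983 - 1\right) \left(-21 - -448\right) = - 984 \left(-21 + 448\right) = \left(-984\right) 427 = -420168$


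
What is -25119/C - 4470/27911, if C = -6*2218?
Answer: 213869883/123813196 ≈ 1.7274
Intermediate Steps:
C = -13308
-25119/C - 4470/27911 = -25119/(-13308) - 4470/27911 = -25119*(-1/13308) - 4470*1/27911 = 8373/4436 - 4470/27911 = 213869883/123813196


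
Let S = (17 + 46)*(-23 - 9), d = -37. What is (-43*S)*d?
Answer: -3207456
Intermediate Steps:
S = -2016 (S = 63*(-32) = -2016)
(-43*S)*d = -43*(-2016)*(-37) = 86688*(-37) = -3207456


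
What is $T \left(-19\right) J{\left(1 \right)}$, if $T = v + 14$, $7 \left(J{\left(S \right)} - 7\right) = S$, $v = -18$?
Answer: $\frac{3800}{7} \approx 542.86$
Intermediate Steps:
$J{\left(S \right)} = 7 + \frac{S}{7}$
$T = -4$ ($T = -18 + 14 = -4$)
$T \left(-19\right) J{\left(1 \right)} = \left(-4\right) \left(-19\right) \left(7 + \frac{1}{7} \cdot 1\right) = 76 \left(7 + \frac{1}{7}\right) = 76 \cdot \frac{50}{7} = \frac{3800}{7}$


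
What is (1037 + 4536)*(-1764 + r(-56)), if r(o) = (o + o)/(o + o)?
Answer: -9825199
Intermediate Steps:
r(o) = 1 (r(o) = (2*o)/((2*o)) = (2*o)*(1/(2*o)) = 1)
(1037 + 4536)*(-1764 + r(-56)) = (1037 + 4536)*(-1764 + 1) = 5573*(-1763) = -9825199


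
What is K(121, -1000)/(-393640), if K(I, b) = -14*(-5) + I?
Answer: -191/393640 ≈ -0.00048521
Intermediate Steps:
K(I, b) = 70 + I
K(121, -1000)/(-393640) = (70 + 121)/(-393640) = 191*(-1/393640) = -191/393640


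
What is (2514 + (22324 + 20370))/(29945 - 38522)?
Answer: -45208/8577 ≈ -5.2708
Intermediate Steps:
(2514 + (22324 + 20370))/(29945 - 38522) = (2514 + 42694)/(-8577) = 45208*(-1/8577) = -45208/8577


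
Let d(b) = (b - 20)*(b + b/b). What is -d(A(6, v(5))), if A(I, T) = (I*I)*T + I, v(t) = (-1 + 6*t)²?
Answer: -916424146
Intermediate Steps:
A(I, T) = I + T*I² (A(I, T) = I²*T + I = T*I² + I = I + T*I²)
d(b) = (1 + b)*(-20 + b) (d(b) = (-20 + b)*(b + 1) = (-20 + b)*(1 + b) = (1 + b)*(-20 + b))
-d(A(6, v(5))) = -(-20 + (6*(1 + 6*(-1 + 6*5)²))² - 114*(1 + 6*(-1 + 6*5)²)) = -(-20 + (6*(1 + 6*(-1 + 30)²))² - 114*(1 + 6*(-1 + 30)²)) = -(-20 + (6*(1 + 6*29²))² - 114*(1 + 6*29²)) = -(-20 + (6*(1 + 6*841))² - 114*(1 + 6*841)) = -(-20 + (6*(1 + 5046))² - 114*(1 + 5046)) = -(-20 + (6*5047)² - 114*5047) = -(-20 + 30282² - 19*30282) = -(-20 + 916999524 - 575358) = -1*916424146 = -916424146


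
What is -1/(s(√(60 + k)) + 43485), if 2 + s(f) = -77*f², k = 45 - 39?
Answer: -1/38401 ≈ -2.6041e-5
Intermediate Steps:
k = 6
s(f) = -2 - 77*f²
-1/(s(√(60 + k)) + 43485) = -1/((-2 - 77*(√(60 + 6))²) + 43485) = -1/((-2 - 77*(√66)²) + 43485) = -1/((-2 - 77*66) + 43485) = -1/((-2 - 5082) + 43485) = -1/(-5084 + 43485) = -1/38401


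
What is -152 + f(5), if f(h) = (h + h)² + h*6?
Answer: -22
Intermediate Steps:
f(h) = 4*h² + 6*h (f(h) = (2*h)² + 6*h = 4*h² + 6*h)
-152 + f(5) = -152 + 2*5*(3 + 2*5) = -152 + 2*5*(3 + 10) = -152 + 2*5*13 = -152 + 130 = -22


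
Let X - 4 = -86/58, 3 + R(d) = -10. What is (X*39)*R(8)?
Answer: -37011/29 ≈ -1276.2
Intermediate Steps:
R(d) = -13 (R(d) = -3 - 10 = -13)
X = 73/29 (X = 4 - 86/58 = 4 - 86*1/58 = 4 - 43/29 = 73/29 ≈ 2.5172)
(X*39)*R(8) = ((73/29)*39)*(-13) = (2847/29)*(-13) = -37011/29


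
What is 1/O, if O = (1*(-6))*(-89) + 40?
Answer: 1/574 ≈ 0.0017422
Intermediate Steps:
O = 574 (O = -6*(-89) + 40 = 534 + 40 = 574)
1/O = 1/574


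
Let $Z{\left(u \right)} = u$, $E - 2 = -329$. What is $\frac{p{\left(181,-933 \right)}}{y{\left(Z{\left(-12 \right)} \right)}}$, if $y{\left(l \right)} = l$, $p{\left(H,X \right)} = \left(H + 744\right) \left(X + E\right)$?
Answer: $97125$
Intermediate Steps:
$E = -327$ ($E = 2 - 329 = -327$)
$p{\left(H,X \right)} = \left(-327 + X\right) \left(744 + H\right)$ ($p{\left(H,X \right)} = \left(H + 744\right) \left(X - 327\right) = \left(744 + H\right) \left(-327 + X\right) = \left(-327 + X\right) \left(744 + H\right)$)
$\frac{p{\left(181,-933 \right)}}{y{\left(Z{\left(-12 \right)} \right)}} = \frac{-243288 - 59187 + 744 \left(-933\right) + 181 \left(-933\right)}{-12} = \left(-243288 - 59187 - 694152 - 168873\right) \left(- \frac{1}{12}\right) = \left(-1165500\right) \left(- \frac{1}{12}\right) = 97125$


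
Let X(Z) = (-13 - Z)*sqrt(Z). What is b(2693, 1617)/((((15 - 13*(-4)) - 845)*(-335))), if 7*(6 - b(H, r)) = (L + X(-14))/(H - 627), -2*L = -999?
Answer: 34509/1507692424 - I*sqrt(14)/3769231060 ≈ 2.2889e-5 - 9.9269e-10*I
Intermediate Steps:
L = 999/2 (L = -1/2*(-999) = 999/2 ≈ 499.50)
X(Z) = sqrt(Z)*(-13 - Z)
b(H, r) = 6 - (999/2 + I*sqrt(14))/(7*(-627 + H)) (b(H, r) = 6 - (999/2 + sqrt(-14)*(-13 - 1*(-14)))/(7*(H - 627)) = 6 - (999/2 + (I*sqrt(14))*(-13 + 14))/(7*(-627 + H)) = 6 - (999/2 + (I*sqrt(14))*1)/(7*(-627 + H)) = 6 - (999/2 + I*sqrt(14))/(7*(-627 + H)))
b(2693, 1617)/((((15 - 13*(-4)) - 845)*(-335))) = ((-53667 + 84*2693 - 2*I*sqrt(14))/(14*(-627 + 2693)))/((((15 - 13*(-4)) - 845)*(-335))) = ((1/14)*(-53667 + 226212 - 2*I*sqrt(14))/2066)/((((15 + 52) - 845)*(-335))) = ((1/14)*(1/2066)*(172545 - 2*I*sqrt(14)))/(((67 - 845)*(-335))) = (172545/28924 - I*sqrt(14)/14462)/((-778*(-335))) = (172545/28924 - I*sqrt(14)/14462)/260630 = (172545/28924 - I*sqrt(14)/14462)*(1/260630) = 34509/1507692424 - I*sqrt(14)/3769231060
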